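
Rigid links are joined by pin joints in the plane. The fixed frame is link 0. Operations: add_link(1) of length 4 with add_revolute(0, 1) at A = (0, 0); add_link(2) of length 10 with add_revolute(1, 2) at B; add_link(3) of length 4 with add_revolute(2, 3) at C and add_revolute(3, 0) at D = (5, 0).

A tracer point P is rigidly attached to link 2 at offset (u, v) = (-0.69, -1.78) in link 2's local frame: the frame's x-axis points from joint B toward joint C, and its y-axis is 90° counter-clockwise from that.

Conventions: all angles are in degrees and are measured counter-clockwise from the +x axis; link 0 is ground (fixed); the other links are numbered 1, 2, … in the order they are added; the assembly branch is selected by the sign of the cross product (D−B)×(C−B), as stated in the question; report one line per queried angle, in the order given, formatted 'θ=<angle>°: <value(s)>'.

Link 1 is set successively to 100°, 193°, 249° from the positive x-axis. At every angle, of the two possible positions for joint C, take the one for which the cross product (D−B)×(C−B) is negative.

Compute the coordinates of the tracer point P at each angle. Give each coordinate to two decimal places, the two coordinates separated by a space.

A=(0,0), D=(5.00,0)
θ=100°: B = A + 4.00·(cos100°, sin100°) = (-0.6946, 3.9392)
θ=100°: |BD| = 6.9243
θ=100°: circle(B,10.00) ∩ circle(D,4.00): a=9.5277, h=3.0368
θ=100°:   candidates: C₊=(8.8687,1.0164) cross=21.028; C₋=(5.4135,-3.9786) cross=-21.028
θ=100°:   branch - wants cross < 0 → take C=(5.4135,-3.9786) (cross=-21.028)
θ=100°: ex = (C−B)/|BC| = (0.6108,-0.7918); ey = (0.7918,0.6108)
θ=100°: P = B + -0.69·ex + -1.78·ey = (-2.5254,3.3983)
θ=193°: B = A + 4.00·(cos193°, sin193°) = (-3.8975, -0.8998)
θ=193°: |BD| = 8.9429
θ=193°: circle(B,10.00) ∩ circle(D,4.00): a=9.1679, h=3.9937
θ=193°:   candidates: C₊=(4.8221,3.9960) cross=35.715; C₋=(5.6257,-3.9508) cross=-35.715
θ=193°:   branch - wants cross < 0 → take C=(5.6257,-3.9508) (cross=-35.715)
θ=193°: ex = (C−B)/|BC| = (0.9523,-0.3051); ey = (0.3051,0.9523)
θ=193°: P = B + -0.69·ex + -1.78·ey = (-5.0977,-2.3844)
θ=249°: B = A + 4.00·(cos249°, sin249°) = (-1.4335, -3.7343)
θ=249°: |BD| = 7.4387
θ=249°: circle(B,10.00) ∩ circle(D,4.00): a=9.3655, h=3.5054
θ=249°:   candidates: C₊=(4.9066,3.9989) cross=26.075; C₋=(8.4261,-2.0644) cross=-26.075
θ=249°:   branch - wants cross < 0 → take C=(8.4261,-2.0644) (cross=-26.075)
θ=249°: ex = (C−B)/|BC| = (0.9860,0.1670); ey = (-0.1670,0.9860)
θ=249°: P = B + -0.69·ex + -1.78·ey = (-1.8165,-5.6046)

θ=100°: -2.53 3.40
θ=193°: -5.10 -2.38
θ=249°: -1.82 -5.60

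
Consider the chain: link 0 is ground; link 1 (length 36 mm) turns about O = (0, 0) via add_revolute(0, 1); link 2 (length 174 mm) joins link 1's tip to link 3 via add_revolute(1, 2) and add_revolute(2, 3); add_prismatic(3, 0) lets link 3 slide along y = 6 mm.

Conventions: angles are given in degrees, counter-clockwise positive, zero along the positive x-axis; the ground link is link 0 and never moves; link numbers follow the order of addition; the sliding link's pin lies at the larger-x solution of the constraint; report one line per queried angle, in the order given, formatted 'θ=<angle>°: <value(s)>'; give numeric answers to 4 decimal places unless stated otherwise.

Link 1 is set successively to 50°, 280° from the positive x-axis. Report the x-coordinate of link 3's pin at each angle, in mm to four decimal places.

geometry: r = 36 mm, L = 174 mm, e = 6 mm
θ=50°: crank pin P = (r cos θ, r sin θ) = (23.140354, 27.577600)
θ=50°: h = r sin θ − e = 27.577600 − 6 = 21.577600
θ=50°: x = r cos θ + √(L² − h²) = 23.140354 + 172.656906 = 195.797260
θ=280°: crank pin P = (r cos θ, r sin θ) = (6.251334, -35.453079)
θ=280°: h = r sin θ − e = -35.453079 − 6 = -41.453079
θ=280°: x = r cos θ + √(L² − h²) = 6.251334 + 168.990065 = 175.241400

θ=50°: 195.7973
θ=280°: 175.2414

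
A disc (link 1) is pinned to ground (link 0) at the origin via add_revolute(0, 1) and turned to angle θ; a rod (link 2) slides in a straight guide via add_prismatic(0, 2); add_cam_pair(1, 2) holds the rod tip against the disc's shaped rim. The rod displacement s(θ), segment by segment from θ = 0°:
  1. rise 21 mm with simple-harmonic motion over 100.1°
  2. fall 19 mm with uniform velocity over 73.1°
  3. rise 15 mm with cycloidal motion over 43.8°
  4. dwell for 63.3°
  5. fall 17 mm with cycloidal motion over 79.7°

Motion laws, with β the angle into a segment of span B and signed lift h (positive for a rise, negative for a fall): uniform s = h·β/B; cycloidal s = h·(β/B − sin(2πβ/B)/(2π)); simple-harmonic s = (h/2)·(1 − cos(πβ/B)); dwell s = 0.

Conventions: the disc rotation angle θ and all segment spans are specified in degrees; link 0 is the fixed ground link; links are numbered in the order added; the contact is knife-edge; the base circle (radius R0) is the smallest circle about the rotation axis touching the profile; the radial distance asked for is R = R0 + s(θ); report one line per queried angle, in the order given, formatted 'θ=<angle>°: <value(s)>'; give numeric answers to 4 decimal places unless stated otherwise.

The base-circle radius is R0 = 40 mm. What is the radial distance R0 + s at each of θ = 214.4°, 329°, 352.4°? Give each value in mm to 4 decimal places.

segment 1 (0° to 100.1°, simple-harmonic, h = 21) is passed completely: s = 0.0000 + (21) = 21.0000
segment 2 (100.1° to 173.2°, uniform, h = -19) is passed completely: s = 21.0000 + (-19) = 2.0000
θ = 214.4° falls in segment 3 (173.2° to 217°, cycloidal, h = 15): β = 214.4 − 173.2 = 41.2°, B = 43.8°; Δs = 15·(0.9406 − sin(2π·0.9406)/(2π)) = 14.9795; s = 2.0000 + 14.9795 = 16.9795
segment 3 (173.2° to 217°, cycloidal, h = 15) is passed completely: s = 2.0000 + (15) = 17.0000
segment 4 (217° to 280.3°, dwell): s unchanged at 17.0000
θ = 329° falls in segment 5 (280.3° to 360°, cycloidal, h = -17): β = 329 − 280.3 = 48.7°, B = 79.7°; Δs = -17·(0.6110 − sin(2π·0.6110)/(2π)) = -12.1259; s = 17.0000 − 12.1259 = 4.8741
θ = 352.4° falls in segment 5 (280.3° to 360°, cycloidal, h = -17): β = 352.4 − 280.3 = 72.1°, B = 79.7°; Δs = -17·(0.9046 − sin(2π·0.9046)/(2π)) = -16.9047; s = 17.0000 − 16.9047 = 0.0953
θ=214.4°: R = R0 + s = 40 + 16.9795 = 56.9795
θ=329°: R = R0 + s = 40 + 4.8741 = 44.8741
θ=352.4°: R = R0 + s = 40 + 0.0953 = 40.0953

θ=214.4°: 56.9795
θ=329°: 44.8741
θ=352.4°: 40.0953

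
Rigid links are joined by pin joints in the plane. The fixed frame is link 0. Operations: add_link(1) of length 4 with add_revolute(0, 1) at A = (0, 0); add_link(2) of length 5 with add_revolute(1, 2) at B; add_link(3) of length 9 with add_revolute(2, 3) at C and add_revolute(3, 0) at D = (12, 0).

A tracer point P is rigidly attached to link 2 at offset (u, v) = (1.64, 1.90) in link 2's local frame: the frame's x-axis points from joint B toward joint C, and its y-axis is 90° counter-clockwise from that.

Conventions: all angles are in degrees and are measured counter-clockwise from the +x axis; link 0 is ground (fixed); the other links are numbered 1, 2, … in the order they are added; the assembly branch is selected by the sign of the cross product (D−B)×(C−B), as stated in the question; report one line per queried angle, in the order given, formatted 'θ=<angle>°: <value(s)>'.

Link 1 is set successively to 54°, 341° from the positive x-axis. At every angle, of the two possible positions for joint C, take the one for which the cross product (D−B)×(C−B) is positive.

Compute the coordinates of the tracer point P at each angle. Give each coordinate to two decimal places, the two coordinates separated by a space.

A=(0,0), D=(12.00,0)
θ=54°: B = A + 4.00·(cos54°, sin54°) = (2.3511, 3.2361)
θ=54°: |BD| = 10.1771
θ=54°: circle(B,5.00) ∩ circle(D,9.00): a=2.3372, h=4.4201
θ=54°:   candidates: C₊=(5.9726,6.6836) cross=44.984; C₋=(3.1616,-1.6978) cross=-44.984
θ=54°:   branch + wants cross > 0 → take C=(5.9726,6.6836) (cross=44.984)
θ=54°: ex = (C−B)/|BC| = (0.7243,0.6895); ey = (-0.6895,0.7243)
θ=54°: P = B + 1.64·ex + 1.90·ey = (2.2289,5.7430)
θ=341°: B = A + 4.00·(cos341°, sin341°) = (3.7821, -1.3023)
θ=341°: |BD| = 8.3205
θ=341°: circle(B,5.00) ∩ circle(D,9.00): a=0.7950, h=4.9364
θ=341°:   candidates: C₊=(3.7947,3.6977) cross=41.073; C₋=(5.3399,-6.0534) cross=-41.073
θ=341°:   branch + wants cross > 0 → take C=(3.7947,3.6977) (cross=41.073)
θ=341°: ex = (C−B)/|BC| = (0.0025,1.0000); ey = (-1.0000,0.0025)
θ=341°: P = B + 1.64·ex + 1.90·ey = (1.8862,0.3425)

θ=54°: 2.23 5.74
θ=341°: 1.89 0.34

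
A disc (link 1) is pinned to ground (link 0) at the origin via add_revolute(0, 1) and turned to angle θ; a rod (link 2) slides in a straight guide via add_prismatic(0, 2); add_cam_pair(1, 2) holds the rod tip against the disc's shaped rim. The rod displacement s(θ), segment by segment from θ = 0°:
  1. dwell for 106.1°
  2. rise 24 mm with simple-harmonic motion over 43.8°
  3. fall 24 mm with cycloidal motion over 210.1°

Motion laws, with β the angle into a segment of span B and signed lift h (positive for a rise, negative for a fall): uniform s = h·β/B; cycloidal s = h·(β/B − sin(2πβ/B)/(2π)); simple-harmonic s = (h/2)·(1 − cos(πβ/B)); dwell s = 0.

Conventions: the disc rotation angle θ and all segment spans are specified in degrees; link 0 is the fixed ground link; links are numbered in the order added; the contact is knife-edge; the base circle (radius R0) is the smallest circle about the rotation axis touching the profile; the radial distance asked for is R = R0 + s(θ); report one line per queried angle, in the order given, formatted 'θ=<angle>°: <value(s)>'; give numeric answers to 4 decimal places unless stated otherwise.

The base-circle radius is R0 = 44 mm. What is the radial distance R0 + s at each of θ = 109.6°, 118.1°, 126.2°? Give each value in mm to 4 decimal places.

segment 1 (0° to 106.1°, dwell): s unchanged at 0.0000
θ = 109.6° falls in segment 2 (106.1° to 149.9°, simple-harmonic, h = 24): β = 109.6 − 106.1 = 3.5°, B = 43.8°; Δs = 24/2·(1 − cos(π·0.0799)) = 0.3761; s = 0.0000 + 0.3761 = 0.3761
θ = 118.1° falls in segment 2 (106.1° to 149.9°, simple-harmonic, h = 24): β = 118.1 − 106.1 = 12°, B = 43.8°; Δs = 24/2·(1 − cos(π·0.2740)) = 4.1772; s = 0.0000 + 4.1772 = 4.1772
θ = 126.2° falls in segment 2 (106.1° to 149.9°, simple-harmonic, h = 24): β = 126.2 − 106.1 = 20.1°, B = 43.8°; Δs = 24/2·(1 − cos(π·0.4589)) = 10.4550; s = 0.0000 + 10.4550 = 10.4550
θ=109.6°: R = R0 + s = 44 + 0.3761 = 44.3761
θ=118.1°: R = R0 + s = 44 + 4.1772 = 48.1772
θ=126.2°: R = R0 + s = 44 + 10.4550 = 54.4550

θ=109.6°: 44.3761
θ=118.1°: 48.1772
θ=126.2°: 54.4550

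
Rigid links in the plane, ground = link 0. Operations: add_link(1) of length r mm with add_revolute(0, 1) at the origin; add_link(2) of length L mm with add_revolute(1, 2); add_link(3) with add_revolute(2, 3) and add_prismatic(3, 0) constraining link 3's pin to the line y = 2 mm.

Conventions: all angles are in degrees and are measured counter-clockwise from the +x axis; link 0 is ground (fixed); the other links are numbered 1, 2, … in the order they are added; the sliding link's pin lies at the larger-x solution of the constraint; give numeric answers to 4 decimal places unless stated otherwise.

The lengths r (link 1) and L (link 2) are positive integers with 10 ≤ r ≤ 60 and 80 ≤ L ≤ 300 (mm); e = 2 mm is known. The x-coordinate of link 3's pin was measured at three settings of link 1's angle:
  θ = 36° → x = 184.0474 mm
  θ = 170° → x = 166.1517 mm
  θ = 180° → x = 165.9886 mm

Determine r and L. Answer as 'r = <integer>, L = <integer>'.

constraint per measurement: (x − r cos θ)² + (r sin θ − e)² = L²
subtracting the θ₁ and θ₂ equations cancels the r² and L² terms:
r = (x₁² − x₂²) / (2[(x₁cos θ₁ + e sin θ₁) − (x₂cos θ₂ + e sin θ₂)]) = 10.0000 → r = 10
L² = (x₁ − r cos θ₁)² + (r sin θ₁ − e)² = 30975.9845 → L = 176.0000 → L = 176
check at θ₃=180°: x = 165.9886 (printed 165.9886) ✓

r = 10, L = 176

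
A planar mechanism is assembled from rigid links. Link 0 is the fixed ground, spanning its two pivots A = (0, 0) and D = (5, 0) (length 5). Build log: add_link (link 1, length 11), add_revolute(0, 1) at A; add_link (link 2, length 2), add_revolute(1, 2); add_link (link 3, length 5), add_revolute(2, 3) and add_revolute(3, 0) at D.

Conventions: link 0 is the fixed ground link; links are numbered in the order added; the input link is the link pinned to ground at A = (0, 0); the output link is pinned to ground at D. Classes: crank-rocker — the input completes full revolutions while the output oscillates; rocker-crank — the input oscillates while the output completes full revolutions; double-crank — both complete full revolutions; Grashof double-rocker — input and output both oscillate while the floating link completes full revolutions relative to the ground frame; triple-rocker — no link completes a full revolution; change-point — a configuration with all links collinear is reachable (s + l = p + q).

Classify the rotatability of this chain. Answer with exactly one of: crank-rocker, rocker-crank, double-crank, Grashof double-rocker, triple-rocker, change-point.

lengths: ground=5, input=11, coupler=2, output=5
sorted: s=2 (shortest), l=11 (longest), p+q=10
s + l = 13 vs p + q = 10
s + l > p + q → non-Grashof → no link fully rotates → triple-rocker

triple-rocker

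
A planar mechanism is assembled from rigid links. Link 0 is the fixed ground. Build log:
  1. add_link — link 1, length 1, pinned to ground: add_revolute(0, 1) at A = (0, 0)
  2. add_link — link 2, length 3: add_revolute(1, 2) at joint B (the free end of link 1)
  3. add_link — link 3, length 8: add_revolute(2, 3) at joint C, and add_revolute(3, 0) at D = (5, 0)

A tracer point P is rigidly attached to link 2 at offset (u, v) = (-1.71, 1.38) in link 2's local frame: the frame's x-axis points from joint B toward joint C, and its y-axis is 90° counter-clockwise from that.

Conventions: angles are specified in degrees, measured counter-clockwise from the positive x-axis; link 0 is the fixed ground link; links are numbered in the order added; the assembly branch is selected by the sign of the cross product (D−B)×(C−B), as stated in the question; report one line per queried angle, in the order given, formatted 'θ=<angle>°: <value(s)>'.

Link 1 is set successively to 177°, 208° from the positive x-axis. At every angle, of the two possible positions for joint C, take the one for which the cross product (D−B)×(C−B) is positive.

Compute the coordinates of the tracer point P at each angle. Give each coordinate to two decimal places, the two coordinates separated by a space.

A=(0,0), D=(5.00,0)
θ=177°: B = A + 1.00·(cos177°, sin177°) = (-0.9986, 0.0523)
θ=177°: |BD| = 5.9989
θ=177°: circle(B,3.00) ∩ circle(D,8.00): a=-1.5848, h=2.5472
θ=177°:   candidates: C₊=(-2.5611,2.6133) cross=15.281; C₋=(-2.6056,-2.4810) cross=-15.281
θ=177°:   branch + wants cross > 0 → take C=(-2.5611,2.6133) (cross=15.281)
θ=177°: ex = (C−B)/|BC| = (-0.5208,0.8537); ey = (-0.8537,-0.5208)
θ=177°: P = B + -1.71·ex + 1.38·ey = (-1.2861,-2.1262)
θ=208°: B = A + 1.00·(cos208°, sin208°) = (-0.8829, -0.4695)
θ=208°: |BD| = 5.9017
θ=208°: circle(B,3.00) ∩ circle(D,8.00): a=-1.7089, h=2.4657
θ=208°:   candidates: C₊=(-2.7826,1.8525) cross=14.552; C₋=(-2.3903,-3.0633) cross=-14.552
θ=208°:   branch + wants cross > 0 → take C=(-2.7826,1.8525) (cross=14.552)
θ=208°: ex = (C−B)/|BC| = (-0.6332,0.7740); ey = (-0.7740,-0.6332)
θ=208°: P = B + -1.71·ex + 1.38·ey = (-0.8683,-2.6668)

θ=177°: -1.29 -2.13
θ=208°: -0.87 -2.67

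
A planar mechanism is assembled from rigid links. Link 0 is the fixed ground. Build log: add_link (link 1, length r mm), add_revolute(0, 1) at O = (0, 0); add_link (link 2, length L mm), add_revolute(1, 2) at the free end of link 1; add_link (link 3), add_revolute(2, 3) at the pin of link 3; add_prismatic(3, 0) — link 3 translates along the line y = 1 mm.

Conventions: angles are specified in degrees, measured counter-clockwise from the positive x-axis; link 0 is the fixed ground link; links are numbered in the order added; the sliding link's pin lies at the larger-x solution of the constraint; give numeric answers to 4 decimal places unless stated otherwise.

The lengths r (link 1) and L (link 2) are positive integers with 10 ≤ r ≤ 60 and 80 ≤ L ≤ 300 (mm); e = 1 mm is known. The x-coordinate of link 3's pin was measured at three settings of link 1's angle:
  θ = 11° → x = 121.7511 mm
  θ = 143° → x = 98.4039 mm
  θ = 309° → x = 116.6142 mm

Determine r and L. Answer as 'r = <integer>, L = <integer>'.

constraint per measurement: (x − r cos θ)² + (r sin θ − e)² = L²
subtracting the θ₁ and θ₂ equations cancels the r² and L² terms:
r = (x₁² − x₂²) / (2[(x₁cos θ₁ + e sin θ₁) − (x₂cos θ₂ + e sin θ₂)]) = 13.0000 → r = 13
L² = (x₁ − r cos θ₁)² + (r sin θ₁ − e)² = 11881.0004 → L = 109.0000 → L = 109
check at θ₃=309°: x = 116.6142 (printed 116.6142) ✓

r = 13, L = 109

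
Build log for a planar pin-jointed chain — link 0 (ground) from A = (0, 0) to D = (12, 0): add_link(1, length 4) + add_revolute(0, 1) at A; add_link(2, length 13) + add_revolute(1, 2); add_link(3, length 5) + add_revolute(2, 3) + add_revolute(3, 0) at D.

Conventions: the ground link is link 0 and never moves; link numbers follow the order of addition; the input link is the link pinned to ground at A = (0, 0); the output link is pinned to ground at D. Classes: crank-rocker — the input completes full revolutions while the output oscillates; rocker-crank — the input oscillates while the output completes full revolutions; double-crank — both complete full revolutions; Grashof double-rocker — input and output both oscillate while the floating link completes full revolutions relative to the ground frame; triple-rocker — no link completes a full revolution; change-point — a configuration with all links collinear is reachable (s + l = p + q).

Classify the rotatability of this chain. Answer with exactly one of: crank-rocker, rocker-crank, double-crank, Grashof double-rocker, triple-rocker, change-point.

lengths: ground=12, input=4, coupler=13, output=5
sorted: s=4 (shortest), l=13 (longest), p+q=17
s + l = 17 vs p + q = 17
s + l = p + q → change-point (collinear configuration reachable)

change-point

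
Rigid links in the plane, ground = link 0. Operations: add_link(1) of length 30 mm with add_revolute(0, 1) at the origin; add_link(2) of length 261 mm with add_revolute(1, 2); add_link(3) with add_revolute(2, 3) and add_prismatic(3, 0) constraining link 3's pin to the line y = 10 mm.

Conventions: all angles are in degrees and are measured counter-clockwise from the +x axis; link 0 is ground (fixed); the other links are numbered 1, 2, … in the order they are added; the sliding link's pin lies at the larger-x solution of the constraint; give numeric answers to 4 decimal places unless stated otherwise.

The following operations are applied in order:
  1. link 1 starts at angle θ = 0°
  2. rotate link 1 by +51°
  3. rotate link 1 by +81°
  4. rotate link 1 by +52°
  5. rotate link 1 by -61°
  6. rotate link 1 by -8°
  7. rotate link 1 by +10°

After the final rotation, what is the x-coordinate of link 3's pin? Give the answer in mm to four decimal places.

geometry: r = 30 mm, L = 261 mm, e = 10 mm; θ starts at 0°
rotate link 1 by +51°: θ ← 0° +51° = 51°
rotate link 1 by +81°: θ ← 51° +81° = 132°
rotate link 1 by +52°: θ ← 132° +52° = 184°
rotate link 1 by -61°: θ ← 184° -61° = 123°
rotate link 1 by -8°: θ ← 123° -8° = 115°
rotate link 1 by +10°: θ ← 115° +10° = 125°
crank pin P = (r cos θ, r sin θ) = (-17.207293, 24.574561)
h = r sin θ − e = 24.574561 − 10 = 14.574561
x = r cos θ + √(L² − h²) = -17.207293 + 260.592752 = 243.385458

243.3855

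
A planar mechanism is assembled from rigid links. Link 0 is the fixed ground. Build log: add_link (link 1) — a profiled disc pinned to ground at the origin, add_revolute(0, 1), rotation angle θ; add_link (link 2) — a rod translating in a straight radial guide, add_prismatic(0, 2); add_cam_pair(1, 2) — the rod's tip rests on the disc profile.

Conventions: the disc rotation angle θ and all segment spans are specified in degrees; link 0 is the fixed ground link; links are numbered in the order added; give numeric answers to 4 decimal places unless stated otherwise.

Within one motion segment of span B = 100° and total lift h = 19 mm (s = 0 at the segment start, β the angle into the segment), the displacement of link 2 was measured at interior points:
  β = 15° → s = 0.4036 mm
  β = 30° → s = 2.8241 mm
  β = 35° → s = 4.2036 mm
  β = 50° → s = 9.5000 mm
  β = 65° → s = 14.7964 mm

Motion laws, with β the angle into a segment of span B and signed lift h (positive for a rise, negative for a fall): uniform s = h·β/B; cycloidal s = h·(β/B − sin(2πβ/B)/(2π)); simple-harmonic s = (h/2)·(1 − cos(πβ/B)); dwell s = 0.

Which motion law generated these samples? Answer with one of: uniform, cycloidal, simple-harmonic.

candidates at β/B = r: uniform s = h·r (linear in β); cycloidal s = h·(r − sin(2πr)/(2π)); simple-harmonic s = (h/2)(1 − cos(πr))
β=15°: printed 0.4036 | uniform 2.8500, cycloidal 0.4036, simple-harmonic 1.0354
β=30°: printed 2.8241 | uniform 5.7000, cycloidal 2.8241, simple-harmonic 3.9160
β=35°: printed 4.2036 | uniform 6.6500, cycloidal 4.2036, simple-harmonic 5.1871
β=50°: printed 9.5000 | uniform 9.5000, cycloidal 9.5000, simple-harmonic 9.5000
β=65°: printed 14.7964 | uniform 12.3500, cycloidal 14.7964, simple-harmonic 13.8129
only one law matches every sample → cycloidal

cycloidal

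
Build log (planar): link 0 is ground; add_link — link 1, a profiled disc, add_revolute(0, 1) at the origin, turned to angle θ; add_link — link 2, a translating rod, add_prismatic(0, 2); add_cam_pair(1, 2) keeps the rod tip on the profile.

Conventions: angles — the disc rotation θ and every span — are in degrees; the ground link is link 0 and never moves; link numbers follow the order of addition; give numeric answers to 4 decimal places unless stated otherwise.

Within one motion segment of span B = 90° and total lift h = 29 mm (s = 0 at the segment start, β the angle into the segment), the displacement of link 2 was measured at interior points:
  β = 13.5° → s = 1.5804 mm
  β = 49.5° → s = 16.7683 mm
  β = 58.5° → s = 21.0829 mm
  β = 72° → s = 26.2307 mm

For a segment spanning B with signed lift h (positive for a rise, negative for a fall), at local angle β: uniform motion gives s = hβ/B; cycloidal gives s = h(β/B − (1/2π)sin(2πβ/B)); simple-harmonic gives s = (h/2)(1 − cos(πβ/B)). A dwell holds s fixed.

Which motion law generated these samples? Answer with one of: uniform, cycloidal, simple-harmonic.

candidates at β/B = r: uniform s = h·r (linear in β); cycloidal s = h·(r − sin(2πr)/(2π)); simple-harmonic s = (h/2)(1 − cos(πr))
β=13.5°: printed 1.5804 | uniform 4.3500, cycloidal 0.6160, simple-harmonic 1.5804
β=49.5°: printed 16.7683 | uniform 15.9500, cycloidal 17.3763, simple-harmonic 16.7683
β=58.5°: printed 21.0829 | uniform 18.8500, cycloidal 22.5840, simple-harmonic 21.0829
β=72°: printed 26.2307 | uniform 23.2000, cycloidal 27.5896, simple-harmonic 26.2307
only one law matches every sample → simple-harmonic

simple-harmonic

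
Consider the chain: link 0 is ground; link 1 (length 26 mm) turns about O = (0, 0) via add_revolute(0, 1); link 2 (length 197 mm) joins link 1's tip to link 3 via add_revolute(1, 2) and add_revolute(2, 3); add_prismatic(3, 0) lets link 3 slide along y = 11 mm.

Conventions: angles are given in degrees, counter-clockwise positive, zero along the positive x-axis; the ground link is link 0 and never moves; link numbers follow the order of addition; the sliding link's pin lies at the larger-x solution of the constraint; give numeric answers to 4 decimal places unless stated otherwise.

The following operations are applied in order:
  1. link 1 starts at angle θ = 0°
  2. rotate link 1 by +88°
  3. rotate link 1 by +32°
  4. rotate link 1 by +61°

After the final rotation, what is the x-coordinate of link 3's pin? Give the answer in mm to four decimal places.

geometry: r = 26 mm, L = 197 mm, e = 11 mm; θ starts at 0°
rotate link 1 by +88°: θ ← 0° +88° = 88°
rotate link 1 by +32°: θ ← 88° +32° = 120°
rotate link 1 by +61°: θ ← 120° +61° = 181°
crank pin P = (r cos θ, r sin θ) = (-25.996040, -0.453763)
h = r sin θ − e = -0.453763 − 11 = -11.453763
x = r cos θ + √(L² − h²) = -25.996040 + 196.666752 = 170.670712

170.6707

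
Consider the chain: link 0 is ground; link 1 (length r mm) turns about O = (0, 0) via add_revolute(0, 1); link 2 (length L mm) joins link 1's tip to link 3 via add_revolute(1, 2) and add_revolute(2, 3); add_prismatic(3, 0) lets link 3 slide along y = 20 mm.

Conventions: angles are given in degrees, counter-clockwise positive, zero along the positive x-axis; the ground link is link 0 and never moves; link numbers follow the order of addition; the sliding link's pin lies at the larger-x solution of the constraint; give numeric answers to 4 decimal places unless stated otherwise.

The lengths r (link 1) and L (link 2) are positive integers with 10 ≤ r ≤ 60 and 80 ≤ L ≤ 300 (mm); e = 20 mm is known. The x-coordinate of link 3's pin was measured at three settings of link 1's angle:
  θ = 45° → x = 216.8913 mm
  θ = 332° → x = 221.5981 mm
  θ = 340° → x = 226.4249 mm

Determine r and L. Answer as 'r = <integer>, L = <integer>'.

constraint per measurement: (x − r cos θ)² + (r sin θ − e)² = L²
subtracting the θ₁ and θ₂ equations cancels the r² and L² terms:
r = (x₁² − x₂²) / (2[(x₁cos θ₁ + e sin θ₁) − (x₂cos θ₂ + e sin θ₂)]) = 54.9998 → r = 55
L² = (x₁ − r cos θ₁)² + (r sin θ₁ − e)² = 32041.0171 → L = 179.0000 → L = 179
check at θ₃=340°: x = 226.4249 (printed 226.4249) ✓

r = 55, L = 179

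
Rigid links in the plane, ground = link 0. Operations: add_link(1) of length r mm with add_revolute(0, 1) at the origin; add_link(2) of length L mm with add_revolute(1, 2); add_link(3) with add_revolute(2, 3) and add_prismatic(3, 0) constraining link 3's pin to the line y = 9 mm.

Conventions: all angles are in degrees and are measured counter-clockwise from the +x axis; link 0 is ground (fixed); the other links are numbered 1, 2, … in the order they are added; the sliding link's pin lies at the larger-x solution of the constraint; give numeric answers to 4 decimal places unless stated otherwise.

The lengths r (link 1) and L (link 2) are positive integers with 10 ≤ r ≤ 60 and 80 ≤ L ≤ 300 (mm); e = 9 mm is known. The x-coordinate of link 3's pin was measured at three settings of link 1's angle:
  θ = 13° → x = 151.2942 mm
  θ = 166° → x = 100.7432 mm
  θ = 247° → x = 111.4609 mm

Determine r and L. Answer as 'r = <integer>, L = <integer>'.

constraint per measurement: (x − r cos θ)² + (r sin θ − e)² = L²
subtracting the θ₁ and θ₂ equations cancels the r² and L² terms:
r = (x₁² − x₂²) / (2[(x₁cos θ₁ + e sin θ₁) − (x₂cos θ₂ + e sin θ₂)]) = 26.0000 → r = 26
L² = (x₁ − r cos θ₁)² + (r sin θ₁ − e)² = 15875.9978 → L = 126.0000 → L = 126
check at θ₃=247°: x = 111.4609 (printed 111.4609) ✓

r = 26, L = 126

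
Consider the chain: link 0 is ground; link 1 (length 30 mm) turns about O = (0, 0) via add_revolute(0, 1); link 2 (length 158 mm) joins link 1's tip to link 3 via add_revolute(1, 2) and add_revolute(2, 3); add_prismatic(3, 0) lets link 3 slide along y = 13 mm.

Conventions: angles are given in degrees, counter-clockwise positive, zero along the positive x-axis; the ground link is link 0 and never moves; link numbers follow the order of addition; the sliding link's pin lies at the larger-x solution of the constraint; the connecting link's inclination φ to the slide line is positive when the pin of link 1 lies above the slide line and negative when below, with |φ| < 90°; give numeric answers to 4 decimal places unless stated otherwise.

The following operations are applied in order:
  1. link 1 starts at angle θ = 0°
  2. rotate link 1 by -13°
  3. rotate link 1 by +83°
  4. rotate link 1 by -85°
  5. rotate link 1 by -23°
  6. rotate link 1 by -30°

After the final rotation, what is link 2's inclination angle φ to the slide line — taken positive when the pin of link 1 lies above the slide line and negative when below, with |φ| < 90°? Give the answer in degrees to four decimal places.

geometry: r = 30 mm, L = 158 mm, e = 13 mm; θ starts at 0°
rotate link 1 by -13°: θ ← 0° -13° = -13°
rotate link 1 by +83°: θ ← -13° +83° = 70°
rotate link 1 by -85°: θ ← 70° -85° = -15°
rotate link 1 by -23°: θ ← -15° -23° = -38°
rotate link 1 by -30°: θ ← -38° -30° = -68°
h = r sin θ − e = -27.815516 − 13 = -40.815516
sin φ = h / L = -40.815516 / 158 = -0.25832605
φ = arcsin(-0.25832605) = -14.970759°

-14.9708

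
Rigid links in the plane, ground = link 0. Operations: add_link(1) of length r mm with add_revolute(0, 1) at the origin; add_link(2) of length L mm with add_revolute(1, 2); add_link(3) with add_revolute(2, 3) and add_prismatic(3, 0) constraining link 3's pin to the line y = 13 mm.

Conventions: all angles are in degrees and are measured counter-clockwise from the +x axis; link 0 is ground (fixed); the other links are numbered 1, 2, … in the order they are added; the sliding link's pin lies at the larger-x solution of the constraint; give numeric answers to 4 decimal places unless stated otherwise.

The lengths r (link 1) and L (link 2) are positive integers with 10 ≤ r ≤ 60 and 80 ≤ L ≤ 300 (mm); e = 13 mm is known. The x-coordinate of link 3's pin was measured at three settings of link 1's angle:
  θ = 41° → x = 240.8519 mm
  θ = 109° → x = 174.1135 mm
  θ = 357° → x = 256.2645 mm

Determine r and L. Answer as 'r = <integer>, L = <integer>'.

constraint per measurement: (x − r cos θ)² + (r sin θ − e)² = L²
subtracting the θ₁ and θ₂ equations cancels the r² and L² terms:
r = (x₁² − x₂²) / (2[(x₁cos θ₁ + e sin θ₁) − (x₂cos θ₂ + e sin θ₂)]) = 59.0000 → r = 59
L² = (x₁ − r cos θ₁)² + (r sin θ₁ − e)² = 39204.0013 → L = 198.0000 → L = 198
check at θ₃=357°: x = 256.2645 (printed 256.2645) ✓

r = 59, L = 198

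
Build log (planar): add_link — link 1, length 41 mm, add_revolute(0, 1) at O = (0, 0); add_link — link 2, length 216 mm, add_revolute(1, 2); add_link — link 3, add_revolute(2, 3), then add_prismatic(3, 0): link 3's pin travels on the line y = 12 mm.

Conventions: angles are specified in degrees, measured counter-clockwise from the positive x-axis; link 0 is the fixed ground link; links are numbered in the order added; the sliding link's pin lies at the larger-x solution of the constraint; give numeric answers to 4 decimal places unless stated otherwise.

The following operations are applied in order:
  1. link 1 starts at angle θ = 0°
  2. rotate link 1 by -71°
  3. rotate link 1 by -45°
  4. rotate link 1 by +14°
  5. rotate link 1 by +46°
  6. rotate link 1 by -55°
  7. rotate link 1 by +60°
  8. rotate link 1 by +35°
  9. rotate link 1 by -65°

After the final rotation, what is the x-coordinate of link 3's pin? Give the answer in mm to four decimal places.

geometry: r = 41 mm, L = 216 mm, e = 12 mm; θ starts at 0°
rotate link 1 by -71°: θ ← 0° -71° = -71°
rotate link 1 by -45°: θ ← -71° -45° = -116°
rotate link 1 by +14°: θ ← -116° +14° = -102°
rotate link 1 by +46°: θ ← -102° +46° = -56°
rotate link 1 by -55°: θ ← -56° -55° = -111°
rotate link 1 by +60°: θ ← -111° +60° = -51°
rotate link 1 by +35°: θ ← -51° +35° = -16°
rotate link 1 by -65°: θ ← -16° -65° = -81°
crank pin P = (r cos θ, r sin θ) = (6.413813, -40.495222)
h = r sin θ − e = -40.495222 − 12 = -52.495222
x = r cos θ + √(L² − h²) = 6.413813 + 209.523869 = 215.937682

215.9377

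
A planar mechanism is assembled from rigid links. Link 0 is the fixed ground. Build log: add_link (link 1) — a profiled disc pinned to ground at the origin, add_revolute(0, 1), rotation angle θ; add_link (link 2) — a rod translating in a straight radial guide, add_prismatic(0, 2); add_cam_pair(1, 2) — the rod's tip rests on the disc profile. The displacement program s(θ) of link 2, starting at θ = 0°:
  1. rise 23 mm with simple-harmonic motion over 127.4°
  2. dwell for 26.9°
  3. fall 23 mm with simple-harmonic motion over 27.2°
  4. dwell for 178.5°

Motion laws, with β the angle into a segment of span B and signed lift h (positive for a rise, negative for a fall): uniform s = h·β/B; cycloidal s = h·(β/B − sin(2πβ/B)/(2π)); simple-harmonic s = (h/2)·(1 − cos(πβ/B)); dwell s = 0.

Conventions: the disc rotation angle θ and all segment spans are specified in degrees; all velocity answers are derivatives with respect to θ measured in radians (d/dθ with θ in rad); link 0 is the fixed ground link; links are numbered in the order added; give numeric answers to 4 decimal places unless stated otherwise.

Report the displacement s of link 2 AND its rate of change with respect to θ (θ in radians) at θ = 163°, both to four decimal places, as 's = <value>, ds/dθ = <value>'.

seg 1 [0°–127.4°] simple-harmonic, h=23: full span → s += 23 → s = 23.0000
seg 2 [127.4°–154.3°] dwell: s stays 23.0000
seg 3 [154.3°–181.5°] simple-harmonic, h=-23: θ=163° here. β=8.7, B=27.2. -23/2·(1 − cos(π·0.3199)) = -5.3335 → s = 17.6665
velocity in seg [154.3°–181.5°] (simple-harmonic), θ in radians: β = 8.7° = 0.1518 rad, B = 27.2° = 0.4747 rad; ds/dθ = (πh/(2B)) sin(πβ/B) = (π·(-23)/(2·0.4747)) sin(π·0.3199) = -64.236992 mm/rad

s = 17.6665, ds/dθ = -64.2370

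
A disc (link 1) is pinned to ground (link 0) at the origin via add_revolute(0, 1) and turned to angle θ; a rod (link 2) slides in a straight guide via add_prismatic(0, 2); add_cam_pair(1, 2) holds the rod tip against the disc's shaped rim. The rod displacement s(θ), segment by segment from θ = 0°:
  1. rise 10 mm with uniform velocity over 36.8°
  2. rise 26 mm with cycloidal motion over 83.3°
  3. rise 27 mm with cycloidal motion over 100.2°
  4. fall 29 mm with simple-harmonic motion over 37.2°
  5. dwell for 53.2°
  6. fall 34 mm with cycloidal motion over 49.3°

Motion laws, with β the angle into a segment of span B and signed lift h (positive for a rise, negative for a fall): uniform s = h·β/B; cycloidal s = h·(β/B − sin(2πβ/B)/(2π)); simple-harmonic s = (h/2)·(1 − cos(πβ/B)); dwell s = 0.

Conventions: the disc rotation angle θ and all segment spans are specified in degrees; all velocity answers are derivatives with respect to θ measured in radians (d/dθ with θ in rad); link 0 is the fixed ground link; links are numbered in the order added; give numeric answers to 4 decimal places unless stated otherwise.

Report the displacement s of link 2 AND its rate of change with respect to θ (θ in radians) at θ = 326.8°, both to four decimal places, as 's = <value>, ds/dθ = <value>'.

segment 1 (0° to 36.8°, uniform, h = 10) is passed completely: s = 0.0000 + (10) = 10.0000
segment 2 (36.8° to 120.1°, cycloidal, h = 26) is passed completely: s = 10.0000 + (26) = 36.0000
segment 3 (120.1° to 220.3°, cycloidal, h = 27) is passed completely: s = 36.0000 + (27) = 63.0000
segment 4 (220.3° to 257.5°, simple-harmonic, h = -29) is passed completely: s = 63.0000 + (-29) = 34.0000
segment 5 (257.5° to 310.7°, dwell): s unchanged at 34.0000
θ = 326.8° falls in segment 6 (310.7° to 360°, cycloidal, h = -34): β = 326.8 − 310.7 = 16.1°, B = 49.3°; Δs = -34·(0.3266 − sin(2π·0.3266)/(2π)) = -6.3065; s = 34.0000 − 6.3065 = 27.6935
velocity in seg [310.7°–360°] (cycloidal), θ in radians: β = 16.1° = 0.2810 rad, B = 49.3° = 0.8604 rad; ds/dθ = (h/B)(1 − cos(2πβ/B)) = ((-34)/0.8604)(1 − cos(2π·0.3266)) = -57.800333 mm/rad

s = 27.6935, ds/dθ = -57.8003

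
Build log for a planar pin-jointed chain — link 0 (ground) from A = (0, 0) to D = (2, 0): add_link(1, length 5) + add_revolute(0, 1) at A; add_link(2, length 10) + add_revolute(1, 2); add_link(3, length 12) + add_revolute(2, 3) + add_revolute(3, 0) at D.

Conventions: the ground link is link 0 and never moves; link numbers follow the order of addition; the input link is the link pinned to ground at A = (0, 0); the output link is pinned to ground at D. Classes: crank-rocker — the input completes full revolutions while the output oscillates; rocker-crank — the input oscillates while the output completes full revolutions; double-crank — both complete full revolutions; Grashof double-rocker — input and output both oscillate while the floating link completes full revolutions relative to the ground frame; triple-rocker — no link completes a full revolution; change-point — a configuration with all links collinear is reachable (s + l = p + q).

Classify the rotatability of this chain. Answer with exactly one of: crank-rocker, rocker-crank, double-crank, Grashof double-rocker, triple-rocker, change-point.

lengths: ground=2, input=5, coupler=10, output=12
sorted: s=2 (shortest), l=12 (longest), p+q=15
s + l = 14 vs p + q = 15
s + l < p + q (Grashof) with shortest = ground link → double-crank

double-crank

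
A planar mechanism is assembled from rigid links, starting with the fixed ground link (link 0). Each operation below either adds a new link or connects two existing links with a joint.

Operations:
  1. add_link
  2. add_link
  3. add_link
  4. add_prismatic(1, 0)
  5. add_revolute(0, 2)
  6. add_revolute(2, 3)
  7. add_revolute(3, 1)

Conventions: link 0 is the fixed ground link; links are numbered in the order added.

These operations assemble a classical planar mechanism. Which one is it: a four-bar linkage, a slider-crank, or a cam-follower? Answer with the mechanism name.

links: 4 (incl. ground); joints: 3 revolute, 1 prismatic, 0 higher (cam) pair, forming one closed loop
4 links, 3 revolutes + 1 prismatic in one loop → slider-crank

slider-crank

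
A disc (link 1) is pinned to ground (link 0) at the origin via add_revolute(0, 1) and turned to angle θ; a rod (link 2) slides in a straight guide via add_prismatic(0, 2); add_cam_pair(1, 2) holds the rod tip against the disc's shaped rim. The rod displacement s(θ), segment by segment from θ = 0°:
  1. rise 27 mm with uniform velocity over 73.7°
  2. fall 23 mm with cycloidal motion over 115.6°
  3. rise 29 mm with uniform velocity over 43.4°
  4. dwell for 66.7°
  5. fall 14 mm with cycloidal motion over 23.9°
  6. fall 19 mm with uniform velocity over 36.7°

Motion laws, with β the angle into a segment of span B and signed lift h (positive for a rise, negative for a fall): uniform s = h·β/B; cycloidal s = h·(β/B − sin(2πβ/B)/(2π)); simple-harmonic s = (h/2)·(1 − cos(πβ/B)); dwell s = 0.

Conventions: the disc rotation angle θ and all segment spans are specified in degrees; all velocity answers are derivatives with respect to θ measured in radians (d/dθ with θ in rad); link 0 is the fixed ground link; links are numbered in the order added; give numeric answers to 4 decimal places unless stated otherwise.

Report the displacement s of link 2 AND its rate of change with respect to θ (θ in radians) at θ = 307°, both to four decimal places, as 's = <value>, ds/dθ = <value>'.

segment 1 (0° to 73.7°, uniform, h = 27) is passed completely: s = 0.0000 + (27) = 27.0000
segment 2 (73.7° to 189.3°, cycloidal, h = -23) is passed completely: s = 27.0000 + (-23) = 4.0000
segment 3 (189.3° to 232.7°, uniform, h = 29) is passed completely: s = 4.0000 + (29) = 33.0000
segment 4 (232.7° to 299.4°, dwell): s unchanged at 33.0000
θ = 307° falls in segment 5 (299.4° to 323.3°, cycloidal, h = -14): β = 307 − 299.4 = 7.6°, B = 23.9°; Δs = -14·(0.3180 − sin(2π·0.3180)/(2π)) = -2.4240; s = 33.0000 − 2.4240 = 30.5760
velocity in seg [299.4°–323.3°] (cycloidal), θ in radians: β = 7.6° = 0.1326 rad, B = 23.9° = 0.4171 rad; ds/dθ = (h/B)(1 − cos(2πβ/B)) = ((-14)/0.4171)(1 − cos(2π·0.3180)) = -47.468206 mm/rad

s = 30.5760, ds/dθ = -47.4682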